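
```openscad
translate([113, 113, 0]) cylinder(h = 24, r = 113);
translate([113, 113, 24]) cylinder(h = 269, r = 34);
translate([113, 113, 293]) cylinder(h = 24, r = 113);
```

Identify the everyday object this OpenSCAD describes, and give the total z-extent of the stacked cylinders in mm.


A spool. The overall height is 317 mm.

Three coaxial cylinders, large–small–large — a spool. Two 24 mm flanges and a 269 mm core give 24 + 269 + 24 = 317 mm.


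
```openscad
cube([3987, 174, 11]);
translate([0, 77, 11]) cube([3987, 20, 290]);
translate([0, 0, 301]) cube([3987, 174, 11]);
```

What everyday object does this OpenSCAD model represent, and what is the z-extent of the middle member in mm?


An I-beam. The web height is 290 mm.

Two wide flanges with a thin centred web — an I-beam. Overall 312 mm minus two 11 mm flanges gives a web of 312 − 2·11 = 290 mm.


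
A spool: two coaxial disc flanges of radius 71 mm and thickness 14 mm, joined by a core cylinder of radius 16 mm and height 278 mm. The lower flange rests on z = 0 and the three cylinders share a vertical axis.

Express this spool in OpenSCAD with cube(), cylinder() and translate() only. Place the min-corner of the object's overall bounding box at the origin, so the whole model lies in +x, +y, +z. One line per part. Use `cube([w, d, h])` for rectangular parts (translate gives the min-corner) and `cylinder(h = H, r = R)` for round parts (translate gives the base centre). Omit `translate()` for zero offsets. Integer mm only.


translate([71, 71, 0]) cylinder(h = 14, r = 71);
translate([71, 71, 14]) cylinder(h = 278, r = 16);
translate([71, 71, 292]) cylinder(h = 14, r = 71);


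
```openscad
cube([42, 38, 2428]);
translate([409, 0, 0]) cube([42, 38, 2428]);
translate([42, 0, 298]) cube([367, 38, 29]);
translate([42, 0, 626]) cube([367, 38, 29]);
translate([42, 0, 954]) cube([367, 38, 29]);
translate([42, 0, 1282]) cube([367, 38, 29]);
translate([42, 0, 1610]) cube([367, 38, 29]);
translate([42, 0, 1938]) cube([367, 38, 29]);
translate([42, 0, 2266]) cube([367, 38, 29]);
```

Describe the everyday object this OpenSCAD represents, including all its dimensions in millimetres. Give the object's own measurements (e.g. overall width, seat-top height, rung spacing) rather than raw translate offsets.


A straight ladder. Two 42×38 mm vertical rails, 2428 mm tall, stand 451 mm apart (outside-to-outside) with their front faces coplanar on the −y side. 7 rungs, each 38 mm deep and 29 mm tall, span between the inner faces of the rails, front faces flush with the rails. The lowest rung's underside is at z = 298 mm and rungs are spaced 328 mm apart (underside to underside).


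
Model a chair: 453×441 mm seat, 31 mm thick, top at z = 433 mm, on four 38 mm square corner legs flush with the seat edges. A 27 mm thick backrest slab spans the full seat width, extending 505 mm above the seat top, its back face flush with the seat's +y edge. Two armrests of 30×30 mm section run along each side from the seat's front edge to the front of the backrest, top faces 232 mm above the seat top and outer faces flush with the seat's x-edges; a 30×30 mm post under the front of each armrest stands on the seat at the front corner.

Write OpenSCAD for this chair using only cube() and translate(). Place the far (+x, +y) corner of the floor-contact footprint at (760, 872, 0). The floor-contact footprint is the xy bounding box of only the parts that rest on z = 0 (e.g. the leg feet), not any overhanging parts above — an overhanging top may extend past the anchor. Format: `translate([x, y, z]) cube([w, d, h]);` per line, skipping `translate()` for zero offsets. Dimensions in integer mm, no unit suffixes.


translate([307, 431, 402]) cube([453, 441, 31]);
translate([307, 431, 0]) cube([38, 38, 402]);
translate([722, 431, 0]) cube([38, 38, 402]);
translate([307, 834, 0]) cube([38, 38, 402]);
translate([722, 834, 0]) cube([38, 38, 402]);
translate([307, 845, 433]) cube([453, 27, 505]);
translate([307, 431, 635]) cube([30, 414, 30]);
translate([730, 431, 635]) cube([30, 414, 30]);
translate([307, 431, 433]) cube([30, 30, 202]);
translate([730, 431, 433]) cube([30, 30, 202]);


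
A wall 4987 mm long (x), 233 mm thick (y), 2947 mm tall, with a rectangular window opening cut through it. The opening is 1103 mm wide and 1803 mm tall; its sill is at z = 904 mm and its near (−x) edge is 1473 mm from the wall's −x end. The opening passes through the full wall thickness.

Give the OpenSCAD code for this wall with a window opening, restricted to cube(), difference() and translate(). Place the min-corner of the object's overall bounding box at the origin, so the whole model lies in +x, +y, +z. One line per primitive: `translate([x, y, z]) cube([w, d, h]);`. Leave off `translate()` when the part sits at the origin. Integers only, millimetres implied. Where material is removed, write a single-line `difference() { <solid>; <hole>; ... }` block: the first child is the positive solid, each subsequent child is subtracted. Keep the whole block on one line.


difference() { cube([4987, 233, 2947]); translate([1473, 0, 904]) cube([1103, 233, 1803]); }


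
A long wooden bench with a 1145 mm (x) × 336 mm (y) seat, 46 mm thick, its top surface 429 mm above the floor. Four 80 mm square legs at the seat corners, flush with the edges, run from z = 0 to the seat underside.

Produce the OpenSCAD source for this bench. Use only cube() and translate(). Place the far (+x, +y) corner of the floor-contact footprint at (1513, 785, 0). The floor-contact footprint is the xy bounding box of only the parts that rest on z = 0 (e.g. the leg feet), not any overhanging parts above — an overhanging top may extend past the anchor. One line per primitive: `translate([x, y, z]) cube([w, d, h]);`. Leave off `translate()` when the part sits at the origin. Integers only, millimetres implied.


// leg_h = 429 − 46 = 383
translate([368, 449, 383]) cube([1145, 336, 46]);
translate([368, 449, 0]) cube([80, 80, 383]);
translate([368, 705, 0]) cube([80, 80, 383]);
translate([1433, 449, 0]) cube([80, 80, 383]);
translate([1433, 705, 0]) cube([80, 80, 383]);


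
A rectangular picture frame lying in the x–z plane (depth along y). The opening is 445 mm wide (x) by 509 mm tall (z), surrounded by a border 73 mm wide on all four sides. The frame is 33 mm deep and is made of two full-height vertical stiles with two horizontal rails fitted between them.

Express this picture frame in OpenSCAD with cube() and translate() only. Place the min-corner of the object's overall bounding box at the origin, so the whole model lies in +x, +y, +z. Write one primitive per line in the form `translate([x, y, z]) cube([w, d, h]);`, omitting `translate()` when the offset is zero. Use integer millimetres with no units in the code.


cube([73, 33, 655]);
translate([518, 0, 0]) cube([73, 33, 655]);
translate([73, 0, 0]) cube([445, 33, 73]);
translate([73, 0, 582]) cube([445, 33, 73]);


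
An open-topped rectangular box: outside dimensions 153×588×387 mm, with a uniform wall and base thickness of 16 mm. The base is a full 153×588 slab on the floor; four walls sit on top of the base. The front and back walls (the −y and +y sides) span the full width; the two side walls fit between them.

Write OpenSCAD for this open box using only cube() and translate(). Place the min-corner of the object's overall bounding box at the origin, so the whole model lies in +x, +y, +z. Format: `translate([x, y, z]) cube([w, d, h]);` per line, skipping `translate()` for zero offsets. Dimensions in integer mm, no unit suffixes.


cube([153, 588, 16]);
translate([0, 0, 16]) cube([153, 16, 371]);
translate([0, 572, 16]) cube([153, 16, 371]);
translate([0, 16, 16]) cube([16, 556, 371]);
translate([137, 16, 16]) cube([16, 556, 371]);


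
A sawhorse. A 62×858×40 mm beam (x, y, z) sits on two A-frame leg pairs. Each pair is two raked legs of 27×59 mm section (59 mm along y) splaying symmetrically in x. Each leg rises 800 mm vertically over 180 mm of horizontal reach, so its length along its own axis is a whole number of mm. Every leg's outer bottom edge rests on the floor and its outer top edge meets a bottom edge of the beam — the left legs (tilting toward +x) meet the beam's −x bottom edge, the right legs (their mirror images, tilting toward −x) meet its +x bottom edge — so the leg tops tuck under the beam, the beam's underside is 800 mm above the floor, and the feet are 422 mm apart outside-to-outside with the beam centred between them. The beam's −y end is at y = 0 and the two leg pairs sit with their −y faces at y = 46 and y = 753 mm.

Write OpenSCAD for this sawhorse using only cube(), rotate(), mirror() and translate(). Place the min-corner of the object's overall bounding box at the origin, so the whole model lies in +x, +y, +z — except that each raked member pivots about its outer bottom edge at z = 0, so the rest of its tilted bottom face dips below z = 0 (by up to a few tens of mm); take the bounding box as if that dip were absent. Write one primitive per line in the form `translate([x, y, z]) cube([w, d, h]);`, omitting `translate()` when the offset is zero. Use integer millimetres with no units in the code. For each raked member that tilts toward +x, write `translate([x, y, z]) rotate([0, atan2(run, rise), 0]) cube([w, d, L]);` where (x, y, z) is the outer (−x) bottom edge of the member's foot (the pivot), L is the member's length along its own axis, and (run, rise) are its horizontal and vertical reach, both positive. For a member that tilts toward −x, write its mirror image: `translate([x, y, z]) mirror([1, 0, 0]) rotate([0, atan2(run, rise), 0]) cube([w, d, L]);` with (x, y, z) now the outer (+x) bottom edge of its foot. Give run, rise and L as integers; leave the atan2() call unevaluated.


translate([180, 0, 800]) cube([62, 858, 40]);
translate([0, 46, 0]) rotate([0, atan2(180, 800), 0]) cube([27, 59, 820]);
translate([422, 46, 0]) mirror([1, 0, 0]) rotate([0, atan2(180, 800), 0]) cube([27, 59, 820]);
translate([0, 753, 0]) rotate([0, atan2(180, 800), 0]) cube([27, 59, 820]);
translate([422, 753, 0]) mirror([1, 0, 0]) rotate([0, atan2(180, 800), 0]) cube([27, 59, 820]);


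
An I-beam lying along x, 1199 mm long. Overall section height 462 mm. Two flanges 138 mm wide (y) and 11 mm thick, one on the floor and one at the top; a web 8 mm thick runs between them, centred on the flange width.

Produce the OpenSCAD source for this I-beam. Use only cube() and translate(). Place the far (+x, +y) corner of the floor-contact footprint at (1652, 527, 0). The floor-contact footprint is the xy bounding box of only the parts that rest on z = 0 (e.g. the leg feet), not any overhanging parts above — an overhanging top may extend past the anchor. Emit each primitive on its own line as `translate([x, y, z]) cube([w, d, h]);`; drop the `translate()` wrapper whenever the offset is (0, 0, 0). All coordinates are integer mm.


translate([453, 389, 0]) cube([1199, 138, 11]);
translate([453, 454, 11]) cube([1199, 8, 440]);
translate([453, 389, 451]) cube([1199, 138, 11]);


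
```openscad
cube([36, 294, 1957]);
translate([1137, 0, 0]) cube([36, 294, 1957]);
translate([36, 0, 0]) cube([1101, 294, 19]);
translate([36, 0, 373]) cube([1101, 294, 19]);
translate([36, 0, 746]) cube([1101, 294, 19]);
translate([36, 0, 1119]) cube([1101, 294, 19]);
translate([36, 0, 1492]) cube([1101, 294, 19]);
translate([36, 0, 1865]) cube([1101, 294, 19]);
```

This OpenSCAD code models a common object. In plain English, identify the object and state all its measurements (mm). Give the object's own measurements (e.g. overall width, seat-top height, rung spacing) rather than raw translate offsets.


An open bookshelf. Two side panels, each 36 mm thick, 294 mm deep and 1957 mm tall, stand 1173 mm apart (outside-to-outside). Between them sit 6 shelves, each 19 mm thick and 294 mm deep, spanning the full gap between the sides. The bottom shelf rests on the floor (its underside at z = 0) and the clear gap between one shelf's top and the next shelf's underside is 354 mm.


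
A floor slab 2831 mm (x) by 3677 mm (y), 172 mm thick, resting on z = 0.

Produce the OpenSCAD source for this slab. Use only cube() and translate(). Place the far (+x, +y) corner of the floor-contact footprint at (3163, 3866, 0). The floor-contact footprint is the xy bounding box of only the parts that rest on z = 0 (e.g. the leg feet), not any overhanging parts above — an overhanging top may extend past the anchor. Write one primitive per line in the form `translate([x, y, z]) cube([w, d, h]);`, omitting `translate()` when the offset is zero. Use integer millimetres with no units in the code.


translate([332, 189, 0]) cube([2831, 3677, 172]);


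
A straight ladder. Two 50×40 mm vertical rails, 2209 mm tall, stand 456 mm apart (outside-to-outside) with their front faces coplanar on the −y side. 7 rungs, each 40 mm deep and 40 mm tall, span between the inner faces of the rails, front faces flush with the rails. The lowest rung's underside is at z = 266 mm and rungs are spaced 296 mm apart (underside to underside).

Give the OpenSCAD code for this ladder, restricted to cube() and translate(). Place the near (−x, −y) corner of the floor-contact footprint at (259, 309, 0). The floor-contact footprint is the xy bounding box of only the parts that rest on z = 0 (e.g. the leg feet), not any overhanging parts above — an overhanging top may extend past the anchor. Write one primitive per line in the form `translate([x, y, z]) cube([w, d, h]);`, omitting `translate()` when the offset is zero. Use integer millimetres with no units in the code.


// rung span = 456 - 2*50 = 356
// rung[k] z = 266 + k*296
translate([259, 309, 0]) cube([50, 40, 2209]);
translate([665, 309, 0]) cube([50, 40, 2209]);
translate([309, 309, 266]) cube([356, 40, 40]);
translate([309, 309, 562]) cube([356, 40, 40]);
translate([309, 309, 858]) cube([356, 40, 40]);
translate([309, 309, 1154]) cube([356, 40, 40]);
translate([309, 309, 1450]) cube([356, 40, 40]);
translate([309, 309, 1746]) cube([356, 40, 40]);
translate([309, 309, 2042]) cube([356, 40, 40]);


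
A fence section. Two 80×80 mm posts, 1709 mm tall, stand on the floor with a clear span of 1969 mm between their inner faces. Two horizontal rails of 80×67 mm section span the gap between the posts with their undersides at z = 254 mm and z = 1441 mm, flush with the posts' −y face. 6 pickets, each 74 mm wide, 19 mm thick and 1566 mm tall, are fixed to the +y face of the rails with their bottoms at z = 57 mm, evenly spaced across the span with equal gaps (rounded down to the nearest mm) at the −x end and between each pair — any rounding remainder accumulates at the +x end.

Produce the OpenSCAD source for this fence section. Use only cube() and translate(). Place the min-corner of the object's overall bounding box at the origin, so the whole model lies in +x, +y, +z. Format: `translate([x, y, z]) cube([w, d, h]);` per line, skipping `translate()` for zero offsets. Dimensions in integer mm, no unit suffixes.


cube([80, 80, 1709]);
translate([2049, 0, 0]) cube([80, 80, 1709]);
translate([80, 0, 254]) cube([1969, 80, 67]);
translate([80, 0, 1441]) cube([1969, 80, 67]);
translate([297, 80, 57]) cube([74, 19, 1566]);
translate([588, 80, 57]) cube([74, 19, 1566]);
translate([879, 80, 57]) cube([74, 19, 1566]);
translate([1170, 80, 57]) cube([74, 19, 1566]);
translate([1461, 80, 57]) cube([74, 19, 1566]);
translate([1752, 80, 57]) cube([74, 19, 1566]);


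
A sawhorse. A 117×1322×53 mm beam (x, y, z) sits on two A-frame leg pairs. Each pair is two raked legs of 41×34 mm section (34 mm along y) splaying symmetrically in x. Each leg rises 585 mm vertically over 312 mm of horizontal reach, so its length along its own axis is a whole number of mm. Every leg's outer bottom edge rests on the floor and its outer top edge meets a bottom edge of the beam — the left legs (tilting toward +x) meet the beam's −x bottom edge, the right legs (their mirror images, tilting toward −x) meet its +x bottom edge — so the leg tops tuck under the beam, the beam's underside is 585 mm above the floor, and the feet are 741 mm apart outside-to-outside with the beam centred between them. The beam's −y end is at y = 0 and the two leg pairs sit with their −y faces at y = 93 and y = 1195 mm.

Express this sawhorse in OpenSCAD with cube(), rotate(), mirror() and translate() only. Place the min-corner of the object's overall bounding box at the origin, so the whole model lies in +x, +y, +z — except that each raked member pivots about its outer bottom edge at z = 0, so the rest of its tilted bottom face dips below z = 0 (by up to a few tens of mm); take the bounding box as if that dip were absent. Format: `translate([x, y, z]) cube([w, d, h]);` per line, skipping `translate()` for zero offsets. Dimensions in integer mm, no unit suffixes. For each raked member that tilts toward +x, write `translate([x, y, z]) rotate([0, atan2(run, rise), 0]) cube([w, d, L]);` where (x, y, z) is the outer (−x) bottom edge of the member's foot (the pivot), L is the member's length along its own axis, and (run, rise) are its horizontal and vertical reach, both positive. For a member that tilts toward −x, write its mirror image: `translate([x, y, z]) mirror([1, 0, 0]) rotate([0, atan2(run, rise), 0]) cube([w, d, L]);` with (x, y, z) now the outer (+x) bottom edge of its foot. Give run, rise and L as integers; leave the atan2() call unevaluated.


translate([312, 0, 585]) cube([117, 1322, 53]);
translate([0, 93, 0]) rotate([0, atan2(312, 585), 0]) cube([41, 34, 663]);
translate([741, 93, 0]) mirror([1, 0, 0]) rotate([0, atan2(312, 585), 0]) cube([41, 34, 663]);
translate([0, 1195, 0]) rotate([0, atan2(312, 585), 0]) cube([41, 34, 663]);
translate([741, 1195, 0]) mirror([1, 0, 0]) rotate([0, atan2(312, 585), 0]) cube([41, 34, 663]);


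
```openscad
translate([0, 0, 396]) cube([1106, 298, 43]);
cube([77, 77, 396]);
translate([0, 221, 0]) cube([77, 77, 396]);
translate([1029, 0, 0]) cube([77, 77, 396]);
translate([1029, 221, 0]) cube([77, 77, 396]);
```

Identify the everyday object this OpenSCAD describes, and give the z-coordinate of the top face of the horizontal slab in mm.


A bench. The seat-top height is 439 mm.

A long slab on four corner posts — a bench. The slab sits at z = 396 with thickness 43, so the top is 396 + 43 = 439 mm.


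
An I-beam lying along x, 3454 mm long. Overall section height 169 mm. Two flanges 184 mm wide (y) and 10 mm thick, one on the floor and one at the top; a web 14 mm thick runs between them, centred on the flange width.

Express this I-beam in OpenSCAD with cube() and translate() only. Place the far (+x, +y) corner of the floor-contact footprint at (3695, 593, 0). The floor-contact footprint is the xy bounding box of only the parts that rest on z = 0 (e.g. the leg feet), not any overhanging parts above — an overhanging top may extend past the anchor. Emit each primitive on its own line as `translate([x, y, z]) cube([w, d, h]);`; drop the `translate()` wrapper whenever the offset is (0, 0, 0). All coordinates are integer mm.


translate([241, 409, 0]) cube([3454, 184, 10]);
translate([241, 494, 10]) cube([3454, 14, 149]);
translate([241, 409, 159]) cube([3454, 184, 10]);


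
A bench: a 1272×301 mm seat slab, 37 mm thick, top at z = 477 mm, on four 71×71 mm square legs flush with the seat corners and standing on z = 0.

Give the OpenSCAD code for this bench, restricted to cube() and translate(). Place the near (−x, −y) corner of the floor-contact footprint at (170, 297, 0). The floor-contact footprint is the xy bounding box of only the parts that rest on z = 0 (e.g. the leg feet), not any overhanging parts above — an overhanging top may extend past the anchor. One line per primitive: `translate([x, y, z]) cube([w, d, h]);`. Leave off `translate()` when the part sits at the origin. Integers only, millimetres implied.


// leg_h = 477 − 37 = 440
translate([170, 297, 440]) cube([1272, 301, 37]);
translate([170, 297, 0]) cube([71, 71, 440]);
translate([170, 527, 0]) cube([71, 71, 440]);
translate([1371, 297, 0]) cube([71, 71, 440]);
translate([1371, 527, 0]) cube([71, 71, 440]);


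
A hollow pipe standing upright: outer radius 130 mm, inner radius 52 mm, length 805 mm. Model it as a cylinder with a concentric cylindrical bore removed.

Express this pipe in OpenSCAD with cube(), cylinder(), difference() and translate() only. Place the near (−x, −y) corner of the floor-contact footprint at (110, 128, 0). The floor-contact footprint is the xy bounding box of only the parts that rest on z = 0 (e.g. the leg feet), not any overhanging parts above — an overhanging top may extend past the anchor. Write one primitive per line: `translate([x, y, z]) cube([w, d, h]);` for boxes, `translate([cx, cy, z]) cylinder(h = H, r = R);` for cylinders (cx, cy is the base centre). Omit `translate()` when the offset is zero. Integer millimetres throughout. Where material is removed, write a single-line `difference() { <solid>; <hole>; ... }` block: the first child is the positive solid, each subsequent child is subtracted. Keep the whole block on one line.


difference() { translate([240, 258, 0]) cylinder(h = 805, r = 130); translate([240, 258, 0]) cylinder(h = 805, r = 52); }


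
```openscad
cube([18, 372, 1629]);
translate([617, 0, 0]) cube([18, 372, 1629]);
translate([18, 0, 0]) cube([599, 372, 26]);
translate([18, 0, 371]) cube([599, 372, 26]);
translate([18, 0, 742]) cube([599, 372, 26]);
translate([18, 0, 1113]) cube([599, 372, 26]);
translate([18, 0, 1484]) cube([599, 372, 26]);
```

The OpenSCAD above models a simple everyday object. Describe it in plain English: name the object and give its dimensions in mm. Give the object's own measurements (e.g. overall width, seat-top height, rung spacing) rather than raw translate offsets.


An open bookshelf. Two side panels, each 18 mm thick, 372 mm deep and 1629 mm tall, stand 635 mm apart (outside-to-outside). Between them sit 5 shelves, each 26 mm thick and 372 mm deep, spanning the full gap between the sides. The bottom shelf rests on the floor (its underside at z = 0) and the clear gap between one shelf's top and the next shelf's underside is 345 mm.


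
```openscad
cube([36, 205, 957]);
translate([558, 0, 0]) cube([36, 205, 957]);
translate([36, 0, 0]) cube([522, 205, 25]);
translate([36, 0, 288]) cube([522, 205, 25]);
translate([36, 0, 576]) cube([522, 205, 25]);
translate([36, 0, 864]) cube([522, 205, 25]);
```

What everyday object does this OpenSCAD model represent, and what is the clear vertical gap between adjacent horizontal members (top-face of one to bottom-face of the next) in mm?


A bookshelf. The clear shelf gap is 263 mm.

Two tall side panels with 4 horizontal boards between them — a bookshelf. The first two shelf undersides are at z = 0 and z = 288; with shelf thickness 25, the clear gap is 288 − 0 − 25 = 263 mm.


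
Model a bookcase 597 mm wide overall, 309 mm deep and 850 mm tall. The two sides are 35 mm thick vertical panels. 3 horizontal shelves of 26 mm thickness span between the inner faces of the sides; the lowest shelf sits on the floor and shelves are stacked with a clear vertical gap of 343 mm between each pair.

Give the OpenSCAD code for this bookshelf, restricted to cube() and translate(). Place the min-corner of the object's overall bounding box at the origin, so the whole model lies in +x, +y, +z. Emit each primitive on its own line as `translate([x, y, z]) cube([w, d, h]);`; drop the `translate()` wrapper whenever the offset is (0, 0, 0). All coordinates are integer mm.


cube([35, 309, 850]);
translate([562, 0, 0]) cube([35, 309, 850]);
translate([35, 0, 0]) cube([527, 309, 26]);
translate([35, 0, 369]) cube([527, 309, 26]);
translate([35, 0, 738]) cube([527, 309, 26]);


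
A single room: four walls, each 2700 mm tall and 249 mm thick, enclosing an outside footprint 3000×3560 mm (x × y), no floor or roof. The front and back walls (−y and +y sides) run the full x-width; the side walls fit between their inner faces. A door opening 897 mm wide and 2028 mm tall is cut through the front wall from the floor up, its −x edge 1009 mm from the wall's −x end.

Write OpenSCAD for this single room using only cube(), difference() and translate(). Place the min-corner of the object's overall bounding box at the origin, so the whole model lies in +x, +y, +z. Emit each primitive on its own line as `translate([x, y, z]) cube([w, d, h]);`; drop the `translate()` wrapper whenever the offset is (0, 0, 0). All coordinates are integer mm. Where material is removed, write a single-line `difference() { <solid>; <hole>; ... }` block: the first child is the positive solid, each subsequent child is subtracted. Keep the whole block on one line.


difference() { cube([3000, 249, 2700]); translate([1009, 0, 0]) cube([897, 249, 2028]); }
translate([0, 3311, 0]) cube([3000, 249, 2700]);
translate([0, 249, 0]) cube([249, 3062, 2700]);
translate([2751, 249, 0]) cube([249, 3062, 2700]);


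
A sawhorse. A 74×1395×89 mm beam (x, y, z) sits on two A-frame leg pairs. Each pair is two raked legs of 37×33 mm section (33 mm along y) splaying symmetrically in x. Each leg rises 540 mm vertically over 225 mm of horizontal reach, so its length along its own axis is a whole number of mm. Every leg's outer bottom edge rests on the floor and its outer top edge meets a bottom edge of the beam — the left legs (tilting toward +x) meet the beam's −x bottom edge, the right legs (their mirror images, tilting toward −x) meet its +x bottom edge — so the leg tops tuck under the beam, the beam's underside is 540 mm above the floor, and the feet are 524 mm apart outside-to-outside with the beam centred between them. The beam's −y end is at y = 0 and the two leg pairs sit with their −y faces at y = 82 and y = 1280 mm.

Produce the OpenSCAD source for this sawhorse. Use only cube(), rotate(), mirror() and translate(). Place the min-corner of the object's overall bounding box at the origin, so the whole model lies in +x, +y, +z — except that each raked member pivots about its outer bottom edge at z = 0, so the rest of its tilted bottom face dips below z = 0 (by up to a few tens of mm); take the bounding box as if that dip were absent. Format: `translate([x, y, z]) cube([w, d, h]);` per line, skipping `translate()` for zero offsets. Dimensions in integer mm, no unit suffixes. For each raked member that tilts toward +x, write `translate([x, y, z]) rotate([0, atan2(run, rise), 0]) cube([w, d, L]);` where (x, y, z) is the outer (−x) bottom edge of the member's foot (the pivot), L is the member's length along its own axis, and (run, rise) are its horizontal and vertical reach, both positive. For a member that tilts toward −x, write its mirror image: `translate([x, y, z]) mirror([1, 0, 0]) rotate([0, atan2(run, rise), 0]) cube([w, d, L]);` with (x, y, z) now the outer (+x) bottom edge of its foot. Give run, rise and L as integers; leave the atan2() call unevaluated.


translate([225, 0, 540]) cube([74, 1395, 89]);
translate([0, 82, 0]) rotate([0, atan2(225, 540), 0]) cube([37, 33, 585]);
translate([524, 82, 0]) mirror([1, 0, 0]) rotate([0, atan2(225, 540), 0]) cube([37, 33, 585]);
translate([0, 1280, 0]) rotate([0, atan2(225, 540), 0]) cube([37, 33, 585]);
translate([524, 1280, 0]) mirror([1, 0, 0]) rotate([0, atan2(225, 540), 0]) cube([37, 33, 585]);


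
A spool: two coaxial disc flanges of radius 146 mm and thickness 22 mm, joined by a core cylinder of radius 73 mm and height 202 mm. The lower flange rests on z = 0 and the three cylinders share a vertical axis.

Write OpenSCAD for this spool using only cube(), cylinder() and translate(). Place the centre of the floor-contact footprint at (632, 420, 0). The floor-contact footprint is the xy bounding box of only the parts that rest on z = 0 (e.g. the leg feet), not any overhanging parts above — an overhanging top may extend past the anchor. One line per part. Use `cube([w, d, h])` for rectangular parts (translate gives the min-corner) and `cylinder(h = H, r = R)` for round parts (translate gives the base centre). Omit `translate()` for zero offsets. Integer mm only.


translate([632, 420, 0]) cylinder(h = 22, r = 146);
translate([632, 420, 22]) cylinder(h = 202, r = 73);
translate([632, 420, 224]) cylinder(h = 22, r = 146);


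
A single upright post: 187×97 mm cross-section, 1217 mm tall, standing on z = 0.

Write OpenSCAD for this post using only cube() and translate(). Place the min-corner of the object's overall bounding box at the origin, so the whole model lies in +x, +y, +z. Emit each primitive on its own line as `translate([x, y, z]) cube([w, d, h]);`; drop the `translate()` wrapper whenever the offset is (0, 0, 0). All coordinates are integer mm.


cube([187, 97, 1217]);


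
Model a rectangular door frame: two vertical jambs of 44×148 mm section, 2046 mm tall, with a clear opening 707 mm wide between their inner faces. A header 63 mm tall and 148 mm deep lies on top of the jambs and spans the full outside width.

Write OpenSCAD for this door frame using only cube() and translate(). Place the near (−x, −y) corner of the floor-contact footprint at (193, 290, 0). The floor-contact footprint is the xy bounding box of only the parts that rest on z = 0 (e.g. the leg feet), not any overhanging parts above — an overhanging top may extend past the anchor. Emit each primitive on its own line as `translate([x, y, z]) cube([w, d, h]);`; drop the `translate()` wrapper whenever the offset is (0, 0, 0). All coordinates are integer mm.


translate([193, 290, 0]) cube([44, 148, 2046]);
translate([944, 290, 0]) cube([44, 148, 2046]);
translate([193, 290, 2046]) cube([795, 148, 63]);


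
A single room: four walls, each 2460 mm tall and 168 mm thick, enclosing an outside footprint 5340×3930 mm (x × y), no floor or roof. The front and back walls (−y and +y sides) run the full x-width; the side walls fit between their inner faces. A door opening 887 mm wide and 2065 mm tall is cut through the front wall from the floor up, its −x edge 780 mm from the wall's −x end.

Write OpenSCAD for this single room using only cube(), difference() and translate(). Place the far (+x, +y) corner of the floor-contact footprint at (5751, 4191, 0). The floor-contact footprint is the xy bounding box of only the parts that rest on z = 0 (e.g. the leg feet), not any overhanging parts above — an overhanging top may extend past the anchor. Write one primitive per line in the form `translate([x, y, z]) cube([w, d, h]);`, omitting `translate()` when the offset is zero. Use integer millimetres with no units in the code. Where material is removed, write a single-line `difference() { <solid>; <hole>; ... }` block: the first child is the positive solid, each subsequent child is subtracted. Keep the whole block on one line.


difference() { translate([411, 261, 0]) cube([5340, 168, 2460]); translate([1191, 261, 0]) cube([887, 168, 2065]); }
translate([411, 4023, 0]) cube([5340, 168, 2460]);
translate([411, 429, 0]) cube([168, 3594, 2460]);
translate([5583, 429, 0]) cube([168, 3594, 2460]);


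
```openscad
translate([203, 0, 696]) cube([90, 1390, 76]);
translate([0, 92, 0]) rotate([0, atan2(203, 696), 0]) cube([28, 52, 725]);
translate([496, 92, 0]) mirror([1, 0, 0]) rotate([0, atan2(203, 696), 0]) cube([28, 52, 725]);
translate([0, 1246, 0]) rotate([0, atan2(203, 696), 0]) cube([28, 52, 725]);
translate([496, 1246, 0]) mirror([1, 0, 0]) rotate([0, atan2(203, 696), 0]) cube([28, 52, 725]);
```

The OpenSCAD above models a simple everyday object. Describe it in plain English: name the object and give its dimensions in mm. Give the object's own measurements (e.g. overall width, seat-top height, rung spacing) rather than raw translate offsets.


A sawhorse. A 90×1390×76 mm beam (x, y, z) sits on two A-frame leg pairs. Each pair is two raked legs of 28×52 mm section (52 mm along y) splaying symmetrically in x. Each leg rises 696 mm vertically over 203 mm of horizontal reach and is 725 mm long along its own axis. Every leg's outer bottom edge rests on the floor and its outer top edge meets a bottom edge of the beam — the left legs (tilting toward +x) meet the beam's −x bottom edge, the right legs (their mirror images, tilting toward −x) meet its +x bottom edge — so the leg tops tuck under the beam, the beam's underside is 696 mm above the floor, and the feet are 496 mm apart outside-to-outside with the beam centred between them. The two leg pairs are set in 92 mm from either end of the beam.


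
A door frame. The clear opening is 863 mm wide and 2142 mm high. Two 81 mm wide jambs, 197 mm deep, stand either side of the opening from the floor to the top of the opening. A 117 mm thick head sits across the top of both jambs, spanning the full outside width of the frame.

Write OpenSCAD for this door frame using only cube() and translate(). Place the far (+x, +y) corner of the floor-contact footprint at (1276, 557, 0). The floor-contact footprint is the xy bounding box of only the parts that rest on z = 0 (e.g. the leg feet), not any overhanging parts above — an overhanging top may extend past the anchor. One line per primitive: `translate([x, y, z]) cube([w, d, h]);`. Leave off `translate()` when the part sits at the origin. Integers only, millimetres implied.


translate([251, 360, 0]) cube([81, 197, 2142]);
translate([1195, 360, 0]) cube([81, 197, 2142]);
translate([251, 360, 2142]) cube([1025, 197, 117]);


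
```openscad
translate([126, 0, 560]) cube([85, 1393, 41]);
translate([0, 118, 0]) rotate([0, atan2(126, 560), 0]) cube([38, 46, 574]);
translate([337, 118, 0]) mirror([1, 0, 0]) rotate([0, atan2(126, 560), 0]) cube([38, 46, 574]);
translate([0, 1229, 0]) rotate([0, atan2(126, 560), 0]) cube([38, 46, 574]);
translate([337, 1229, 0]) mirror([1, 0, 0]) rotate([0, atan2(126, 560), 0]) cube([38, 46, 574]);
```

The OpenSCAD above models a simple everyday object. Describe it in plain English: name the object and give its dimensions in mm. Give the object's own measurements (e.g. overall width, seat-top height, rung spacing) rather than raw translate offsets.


A sawhorse. A 85×1393×41 mm beam (x, y, z) sits on two A-frame leg pairs. Each pair is two raked legs of 38×46 mm section (46 mm along y) splaying symmetrically in x. Each leg rises 560 mm vertically over 126 mm of horizontal reach and is 574 mm long along its own axis. Every leg's outer bottom edge rests on the floor and its outer top edge meets a bottom edge of the beam — the left legs (tilting toward +x) meet the beam's −x bottom edge, the right legs (their mirror images, tilting toward −x) meet its +x bottom edge — so the leg tops tuck under the beam, the beam's underside is 560 mm above the floor, and the feet are 337 mm apart outside-to-outside with the beam centred between them. The two leg pairs are set in 118 mm from either end of the beam.


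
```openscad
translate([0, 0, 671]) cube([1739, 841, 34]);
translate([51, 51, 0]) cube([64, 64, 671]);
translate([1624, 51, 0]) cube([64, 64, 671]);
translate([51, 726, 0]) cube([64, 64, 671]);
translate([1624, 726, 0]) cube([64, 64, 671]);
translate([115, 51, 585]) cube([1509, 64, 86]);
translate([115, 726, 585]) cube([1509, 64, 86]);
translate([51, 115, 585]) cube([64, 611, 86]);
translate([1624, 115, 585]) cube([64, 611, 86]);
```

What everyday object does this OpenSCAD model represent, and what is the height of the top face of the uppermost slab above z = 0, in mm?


A table. The table height is 705 mm.

A 1739×841×34 slab sits at z = 671 on four 64 mm square posts — a table. The top surface is at 671 + 34 = 705 mm.


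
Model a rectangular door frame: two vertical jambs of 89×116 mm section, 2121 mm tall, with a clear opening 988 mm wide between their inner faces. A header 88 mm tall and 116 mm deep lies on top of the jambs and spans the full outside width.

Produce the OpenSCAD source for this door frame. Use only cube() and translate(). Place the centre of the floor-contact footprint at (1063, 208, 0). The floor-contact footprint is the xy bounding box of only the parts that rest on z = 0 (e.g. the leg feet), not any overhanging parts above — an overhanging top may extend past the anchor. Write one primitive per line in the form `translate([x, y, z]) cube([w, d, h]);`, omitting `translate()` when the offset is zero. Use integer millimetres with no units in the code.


translate([480, 150, 0]) cube([89, 116, 2121]);
translate([1557, 150, 0]) cube([89, 116, 2121]);
translate([480, 150, 2121]) cube([1166, 116, 88]);


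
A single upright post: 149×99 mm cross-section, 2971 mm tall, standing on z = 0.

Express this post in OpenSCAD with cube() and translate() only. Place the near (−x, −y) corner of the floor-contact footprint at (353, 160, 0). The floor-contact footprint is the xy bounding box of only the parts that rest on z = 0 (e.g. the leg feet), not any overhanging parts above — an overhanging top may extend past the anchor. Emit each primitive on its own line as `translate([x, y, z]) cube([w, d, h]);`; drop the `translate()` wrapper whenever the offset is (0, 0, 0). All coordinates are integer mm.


translate([353, 160, 0]) cube([149, 99, 2971]);


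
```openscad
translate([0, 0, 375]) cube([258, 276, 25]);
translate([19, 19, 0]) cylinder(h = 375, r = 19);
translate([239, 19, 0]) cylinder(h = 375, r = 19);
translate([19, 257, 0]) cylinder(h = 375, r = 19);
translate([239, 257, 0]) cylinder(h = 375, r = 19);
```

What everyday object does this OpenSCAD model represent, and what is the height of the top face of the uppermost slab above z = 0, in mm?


A stool. The seat height is 400 mm.

A 258×276×25 slab at z = 375 on four corner cylinders — a stool. The seat top is 375 + 25 = 400 mm.


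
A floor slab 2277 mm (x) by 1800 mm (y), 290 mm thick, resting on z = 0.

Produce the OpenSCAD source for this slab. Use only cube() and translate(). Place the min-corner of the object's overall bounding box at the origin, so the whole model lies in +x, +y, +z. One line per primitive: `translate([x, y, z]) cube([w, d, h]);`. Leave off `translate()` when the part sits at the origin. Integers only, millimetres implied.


cube([2277, 1800, 290]);


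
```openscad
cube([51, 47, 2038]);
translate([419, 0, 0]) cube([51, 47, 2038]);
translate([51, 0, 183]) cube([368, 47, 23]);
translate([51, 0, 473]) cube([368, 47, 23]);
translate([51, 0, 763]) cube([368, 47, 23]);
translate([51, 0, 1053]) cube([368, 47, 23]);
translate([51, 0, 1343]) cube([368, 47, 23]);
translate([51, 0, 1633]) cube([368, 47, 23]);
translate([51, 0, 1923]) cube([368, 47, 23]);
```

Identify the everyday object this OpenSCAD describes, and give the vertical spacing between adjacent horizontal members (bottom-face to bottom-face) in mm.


A ladder. The rung spacing is 290 mm.

Two tall 51×47 posts with 7 short bars between them — a ladder. Adjacent rungs sit at z = 183 and z = 473, so the spacing is 473 − 183 = 290 mm.


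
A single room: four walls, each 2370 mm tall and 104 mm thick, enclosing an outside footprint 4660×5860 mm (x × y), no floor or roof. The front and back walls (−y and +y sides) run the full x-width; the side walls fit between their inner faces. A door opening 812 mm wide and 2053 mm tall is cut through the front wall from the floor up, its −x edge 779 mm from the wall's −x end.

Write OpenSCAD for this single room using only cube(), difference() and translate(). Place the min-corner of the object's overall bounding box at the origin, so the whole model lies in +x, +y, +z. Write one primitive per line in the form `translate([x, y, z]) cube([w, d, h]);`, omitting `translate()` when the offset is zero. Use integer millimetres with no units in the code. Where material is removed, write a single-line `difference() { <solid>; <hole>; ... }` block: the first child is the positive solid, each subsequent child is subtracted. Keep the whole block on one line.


difference() { cube([4660, 104, 2370]); translate([779, 0, 0]) cube([812, 104, 2053]); }
translate([0, 5756, 0]) cube([4660, 104, 2370]);
translate([0, 104, 0]) cube([104, 5652, 2370]);
translate([4556, 104, 0]) cube([104, 5652, 2370]);


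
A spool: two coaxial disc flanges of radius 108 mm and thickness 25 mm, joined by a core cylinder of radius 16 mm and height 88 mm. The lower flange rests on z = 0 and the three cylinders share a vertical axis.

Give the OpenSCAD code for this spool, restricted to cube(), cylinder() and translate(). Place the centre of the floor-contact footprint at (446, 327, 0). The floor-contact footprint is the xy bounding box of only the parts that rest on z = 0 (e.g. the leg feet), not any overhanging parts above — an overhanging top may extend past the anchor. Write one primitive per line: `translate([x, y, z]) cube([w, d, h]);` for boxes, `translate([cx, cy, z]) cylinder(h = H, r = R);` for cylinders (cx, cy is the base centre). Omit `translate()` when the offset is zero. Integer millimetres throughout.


translate([446, 327, 0]) cylinder(h = 25, r = 108);
translate([446, 327, 25]) cylinder(h = 88, r = 16);
translate([446, 327, 113]) cylinder(h = 25, r = 108);
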